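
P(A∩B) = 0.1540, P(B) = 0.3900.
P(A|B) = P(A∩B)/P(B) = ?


P(A|B) = 0.1540/0.3900 = 0.3949

P(A|B) = 0.3949


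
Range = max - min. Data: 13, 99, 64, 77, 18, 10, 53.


Max = 99, Min = 10
Range = 99 - 10 = 89

Range = 89


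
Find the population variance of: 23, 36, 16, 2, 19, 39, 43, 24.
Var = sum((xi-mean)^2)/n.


Mean = 25.2500
Squared deviations: 5.0625, 115.5625, 85.5625, 540.5625, 39.0625, 189.0625, 315.0625, 1.5625
Sum = 1291.5000
Variance = 1291.5000/8 = 161.4375

Variance = 161.4375


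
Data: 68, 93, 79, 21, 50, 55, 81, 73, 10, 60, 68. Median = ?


Sorted: 10, 21, 50, 55, 60, 68, 68, 73, 79, 81, 93
n = 11 (odd)
Middle value = 68

Median = 68


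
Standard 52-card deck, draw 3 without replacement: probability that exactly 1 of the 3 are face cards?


Hypergeometric: P(X=1) = C(12,1)·C(40,2) / C(52,3)
= 12 × 780 / 22100
= 9360/22100 = 0.4235

P = 0.4235


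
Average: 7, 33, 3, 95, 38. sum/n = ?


Sum = 7 + 33 + 3 + 95 + 38 = 176
n = 5
Mean = 176/5 = 35.2000

Mean = 35.2000


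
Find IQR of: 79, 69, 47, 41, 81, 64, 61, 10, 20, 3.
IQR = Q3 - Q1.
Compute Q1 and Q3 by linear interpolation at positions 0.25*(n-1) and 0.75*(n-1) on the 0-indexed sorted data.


Sorted: 3, 10, 20, 41, 47, 61, 64, 69, 79, 81
Q1 (25th %ile) = 25.2500
Q3 (75th %ile) = 67.7500
IQR = 67.7500 - 25.2500 = 42.5000

IQR = 42.5000


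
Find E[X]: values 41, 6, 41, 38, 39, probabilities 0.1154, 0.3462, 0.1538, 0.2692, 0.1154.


E[X] = 41*0.1154 + 6*0.3462 + 41*0.1538 + 38*0.2692 + 39*0.1154
= 4.7314 + 2.0772 + 6.3058 + 10.2296 + 4.5006
= 27.8446

E[X] = 27.8446


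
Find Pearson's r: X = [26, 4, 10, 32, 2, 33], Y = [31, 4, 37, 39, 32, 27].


Mean X = 17.8333, Mean Y = 28.3333
SD X = 12.915323, SD Y = 11.571037
Cov = 60.555556
r = 60.555556/(12.915323*11.571037) = 0.4052

r = 0.4052


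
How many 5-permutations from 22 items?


P(22,5) = 22!/17!
= 1124000727777607680000/355687428096000
= 3160080

P(22,5) = 3160080


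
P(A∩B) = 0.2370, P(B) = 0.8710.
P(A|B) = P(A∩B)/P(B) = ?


P(A|B) = 0.2370/0.8710 = 0.2721

P(A|B) = 0.2721


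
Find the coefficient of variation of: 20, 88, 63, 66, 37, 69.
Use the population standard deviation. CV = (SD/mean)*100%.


Mean = 57.1667
SD = 22.3265
CV = (22.3265/57.1667)*100 = 39.0551%

CV = 39.0551%


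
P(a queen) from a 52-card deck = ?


4 queens in 52 cards
P = 4/52 = 0.0769

P = 0.0769


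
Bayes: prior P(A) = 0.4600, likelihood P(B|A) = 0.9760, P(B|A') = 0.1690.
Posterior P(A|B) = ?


P(B) = P(B|A)*P(A) + P(B|A')*P(A')
= 0.9760*0.4600 + 0.1690*0.5400
= 0.448960 + 0.091260 = 0.540220
P(A|B) = 0.448960/0.540220 = 0.8311

P(A|B) = 0.8311


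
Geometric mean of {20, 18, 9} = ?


Product = 20 × 18 × 9 = 3240
GM = 3240^(1/3) = 14.7973

GM = 14.7973


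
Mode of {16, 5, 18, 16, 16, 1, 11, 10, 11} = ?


Frequencies: 1:1, 5:1, 10:1, 11:2, 16:3, 18:1
Max frequency = 3
Mode = 16

Mode = 16


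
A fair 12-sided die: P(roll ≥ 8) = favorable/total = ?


Favorable outcomes (roll ≥ 8): 5
Total outcomes = 12
P = 5/12 = 0.4167

P = 0.4167


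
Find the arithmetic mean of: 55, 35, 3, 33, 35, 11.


Sum = 55 + 35 + 3 + 33 + 35 + 11 = 172
n = 6
Mean = 172/6 = 28.6667

Mean = 28.6667


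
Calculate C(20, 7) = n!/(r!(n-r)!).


C(20,7) = 20!/(7! × 13!)
= 2432902008176640000/(5040 × 6227020800)
= 77520

C(20,7) = 77520


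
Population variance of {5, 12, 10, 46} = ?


Mean = 18.2500
Squared deviations: 175.5625, 39.0625, 68.0625, 770.0625
Sum = 1052.7500
Variance = 1052.7500/4 = 263.1875

Variance = 263.1875


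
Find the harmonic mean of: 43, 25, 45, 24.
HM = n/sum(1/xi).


Sum of reciprocals = 1/43 + 1/25 + 1/45 + 1/24 = 0.127145
HM = 4/0.127145 = 31.4602

HM = 31.4602


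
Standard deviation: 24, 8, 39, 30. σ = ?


Mean = 25.2500
Variance = 127.6875
SD = sqrt(127.6875) = 11.2999

SD = 11.2999


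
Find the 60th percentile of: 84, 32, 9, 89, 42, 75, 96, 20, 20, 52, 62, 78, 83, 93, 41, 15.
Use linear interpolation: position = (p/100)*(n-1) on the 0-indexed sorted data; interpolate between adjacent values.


Sorted: 9, 15, 20, 20, 32, 41, 42, 52, 62, 75, 78, 83, 84, 89, 93, 96
n = 16
Index = 60/100 * 15 = 9.0000
Lower = data[9] = 75, Upper = data[10] = 78
P60 = 75 + 0*(3) = 75.0000

P60 = 75.0000


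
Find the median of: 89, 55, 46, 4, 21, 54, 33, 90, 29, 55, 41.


Sorted: 4, 21, 29, 33, 41, 46, 54, 55, 55, 89, 90
n = 11 (odd)
Middle value = 46

Median = 46


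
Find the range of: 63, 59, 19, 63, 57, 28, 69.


Max = 69, Min = 19
Range = 69 - 19 = 50

Range = 50


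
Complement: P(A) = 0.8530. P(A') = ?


P(not A) = 1 - 0.8530 = 0.1470

P(not A) = 0.1470


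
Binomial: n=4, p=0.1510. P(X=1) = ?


C(4,1) = 4
p^1 = 0.151000
(1-p)^3 = 0.611960
P = 4 * 0.151000 * 0.611960 = 0.3696

P(X=1) = 0.3696


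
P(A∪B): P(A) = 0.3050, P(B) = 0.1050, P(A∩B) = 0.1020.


P(A∪B) = 0.3050 + 0.1050 - 0.1020
= 0.4100 - 0.1020
= 0.3080

P(A∪B) = 0.3080


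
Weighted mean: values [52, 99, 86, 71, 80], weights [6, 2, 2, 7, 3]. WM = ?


Numerator = 52*6 + 99*2 + 86*2 + 71*7 + 80*3 = 1419
Denominator = 6 + 2 + 2 + 7 + 3 = 20
WM = 1419/20 = 70.9500

WM = 70.9500


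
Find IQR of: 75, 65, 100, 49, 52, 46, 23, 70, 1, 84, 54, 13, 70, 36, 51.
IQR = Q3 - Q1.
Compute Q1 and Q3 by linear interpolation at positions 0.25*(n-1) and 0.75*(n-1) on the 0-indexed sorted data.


Sorted: 1, 13, 23, 36, 46, 49, 51, 52, 54, 65, 70, 70, 75, 84, 100
Q1 (25th %ile) = 41.0000
Q3 (75th %ile) = 70.0000
IQR = 70.0000 - 41.0000 = 29.0000

IQR = 29.0000


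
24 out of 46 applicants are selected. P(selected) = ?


P = 24/46 = 0.5217

P = 0.5217


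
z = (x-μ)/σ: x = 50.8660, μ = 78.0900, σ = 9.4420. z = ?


z = (50.8660 - 78.0900)/9.4420
= -27.2240/9.4420
= -2.8833

z = -2.8833


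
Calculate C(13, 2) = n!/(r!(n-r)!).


C(13,2) = 13!/(2! × 11!)
= 6227020800/(2 × 39916800)
= 78

C(13,2) = 78


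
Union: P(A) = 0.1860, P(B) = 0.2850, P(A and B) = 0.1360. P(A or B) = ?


P(A∪B) = 0.1860 + 0.2850 - 0.1360
= 0.4710 - 0.1360
= 0.3350

P(A∪B) = 0.3350


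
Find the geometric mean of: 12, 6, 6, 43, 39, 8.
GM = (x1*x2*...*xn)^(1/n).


Product = 12 × 6 × 6 × 43 × 39 × 8 = 5795712
GM = 5795712^(1/6) = 13.4025

GM = 13.4025


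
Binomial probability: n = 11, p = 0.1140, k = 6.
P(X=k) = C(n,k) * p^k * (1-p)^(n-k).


C(11,6) = 462
p^6 = 2.194973e-06
(1-p)^5 = 0.545970
P = 462 * 2.194973e-06 * 0.545970 = 0.0006

P(X=6) = 0.0006


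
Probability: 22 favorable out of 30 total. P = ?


P = 22/30 = 0.7333

P = 0.7333


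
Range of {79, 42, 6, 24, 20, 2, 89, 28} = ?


Max = 89, Min = 2
Range = 89 - 2 = 87

Range = 87


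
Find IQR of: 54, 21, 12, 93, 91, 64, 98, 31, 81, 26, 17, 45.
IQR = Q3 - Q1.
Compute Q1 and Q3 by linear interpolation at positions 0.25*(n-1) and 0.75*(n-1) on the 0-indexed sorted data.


Sorted: 12, 17, 21, 26, 31, 45, 54, 64, 81, 91, 93, 98
Q1 (25th %ile) = 24.7500
Q3 (75th %ile) = 83.5000
IQR = 83.5000 - 24.7500 = 58.7500

IQR = 58.7500


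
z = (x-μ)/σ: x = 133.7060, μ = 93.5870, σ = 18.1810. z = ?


z = (133.7060 - 93.5870)/18.1810
= 40.1190/18.1810
= 2.2066

z = 2.2066


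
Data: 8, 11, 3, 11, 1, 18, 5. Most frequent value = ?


Frequencies: 1:1, 3:1, 5:1, 8:1, 11:2, 18:1
Max frequency = 2
Mode = 11

Mode = 11


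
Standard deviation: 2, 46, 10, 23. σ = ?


Mean = 20.2500
Variance = 277.1875
SD = sqrt(277.1875) = 16.6489

SD = 16.6489


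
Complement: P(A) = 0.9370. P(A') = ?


P(not A) = 1 - 0.9370 = 0.0630

P(not A) = 0.0630


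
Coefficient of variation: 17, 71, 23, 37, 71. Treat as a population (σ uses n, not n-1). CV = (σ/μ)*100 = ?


Mean = 43.8000
SD = 23.1378
CV = (23.1378/43.8000)*100 = 52.8261%

CV = 52.8261%


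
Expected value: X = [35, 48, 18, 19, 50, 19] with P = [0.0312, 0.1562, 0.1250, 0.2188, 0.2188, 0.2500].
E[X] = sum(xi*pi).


E[X] = 35*0.0312 + 48*0.1562 + 18*0.1250 + 19*0.2188 + 50*0.2188 + 19*0.2500
= 1.0920 + 7.4976 + 2.2500 + 4.1572 + 10.9400 + 4.7500
= 30.6868

E[X] = 30.6868


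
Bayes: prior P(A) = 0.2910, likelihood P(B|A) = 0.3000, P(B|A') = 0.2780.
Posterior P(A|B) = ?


P(B) = P(B|A)*P(A) + P(B|A')*P(A')
= 0.3000*0.2910 + 0.2780*0.7090
= 0.087300 + 0.197102 = 0.284402
P(A|B) = 0.087300/0.284402 = 0.3070

P(A|B) = 0.3070


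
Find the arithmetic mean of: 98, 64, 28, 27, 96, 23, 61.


Sum = 98 + 64 + 28 + 27 + 96 + 23 + 61 = 397
n = 7
Mean = 397/7 = 56.7143

Mean = 56.7143


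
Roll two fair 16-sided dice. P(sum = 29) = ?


Total outcomes = 16×16 = 256
Favorable (sum = 29): 4
P = 4/256 = 0.0156

P = 0.0156


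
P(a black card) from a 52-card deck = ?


26 black cards in 52 cards
P = 26/52 = 0.5000

P = 0.5000


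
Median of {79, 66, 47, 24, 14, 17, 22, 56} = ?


Sorted: 14, 17, 22, 24, 47, 56, 66, 79
n = 8 (even)
Middle values: 24 and 47
Median = (24+47)/2 = 35.5000

Median = 35.5000


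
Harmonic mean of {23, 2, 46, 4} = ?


Sum of reciprocals = 1/23 + 1/2 + 1/46 + 1/4 = 0.815217
HM = 4/0.815217 = 4.9067

HM = 4.9067


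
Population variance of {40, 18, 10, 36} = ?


Mean = 26.0000
Squared deviations: 196.0000, 64.0000, 256.0000, 100.0000
Sum = 616.0000
Variance = 616.0000/4 = 154.0000

Variance = 154.0000


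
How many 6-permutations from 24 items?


P(24,6) = 24!/18!
= 620448401733239439360000/6402373705728000
= 96909120

P(24,6) = 96909120


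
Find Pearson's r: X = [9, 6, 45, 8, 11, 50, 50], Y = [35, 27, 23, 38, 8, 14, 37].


Mean X = 25.5714, Mean Y = 26.0000
SD X = 19.819595, SD Y = 10.849621
Cov = -28.571429
r = -28.571429/(19.819595*10.849621) = -0.1329

r = -0.1329


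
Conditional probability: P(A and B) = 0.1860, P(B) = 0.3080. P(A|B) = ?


P(A|B) = 0.1860/0.3080 = 0.6039

P(A|B) = 0.6039


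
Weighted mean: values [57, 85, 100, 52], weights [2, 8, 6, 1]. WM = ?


Numerator = 57*2 + 85*8 + 100*6 + 52*1 = 1446
Denominator = 2 + 8 + 6 + 1 = 17
WM = 1446/17 = 85.0588

WM = 85.0588


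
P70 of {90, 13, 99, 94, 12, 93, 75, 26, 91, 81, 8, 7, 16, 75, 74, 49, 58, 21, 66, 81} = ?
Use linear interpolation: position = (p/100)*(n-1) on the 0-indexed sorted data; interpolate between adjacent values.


Sorted: 7, 8, 12, 13, 16, 21, 26, 49, 58, 66, 74, 75, 75, 81, 81, 90, 91, 93, 94, 99
n = 20
Index = 70/100 * 19 = 13.3000
Lower = data[13] = 81, Upper = data[14] = 81
P70 = 81 + 0.3000*(0) = 81.0000

P70 = 81.0000


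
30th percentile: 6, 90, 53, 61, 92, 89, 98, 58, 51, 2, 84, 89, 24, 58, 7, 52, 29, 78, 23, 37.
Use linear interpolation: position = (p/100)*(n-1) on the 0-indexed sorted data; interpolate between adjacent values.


Sorted: 2, 6, 7, 23, 24, 29, 37, 51, 52, 53, 58, 58, 61, 78, 84, 89, 89, 90, 92, 98
n = 20
Index = 30/100 * 19 = 5.7000
Lower = data[5] = 29, Upper = data[6] = 37
P30 = 29 + 0.7000*(8) = 34.6000

P30 = 34.6000


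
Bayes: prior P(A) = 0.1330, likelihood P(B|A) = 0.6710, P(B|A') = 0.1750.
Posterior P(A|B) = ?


P(B) = P(B|A)*P(A) + P(B|A')*P(A')
= 0.6710*0.1330 + 0.1750*0.8670
= 0.089243 + 0.151725 = 0.240968
P(A|B) = 0.089243/0.240968 = 0.3704

P(A|B) = 0.3704


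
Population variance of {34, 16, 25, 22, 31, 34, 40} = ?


Mean = 28.8571
Squared deviations: 26.4490, 165.3061, 14.8776, 47.0204, 4.5918, 26.4490, 124.1633
Sum = 408.8571
Variance = 408.8571/7 = 58.4082

Variance = 58.4082


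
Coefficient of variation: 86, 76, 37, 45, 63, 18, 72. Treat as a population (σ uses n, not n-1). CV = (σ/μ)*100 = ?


Mean = 56.7143
SD = 22.4481
CV = (22.4481/56.7143)*100 = 39.5811%

CV = 39.5811%


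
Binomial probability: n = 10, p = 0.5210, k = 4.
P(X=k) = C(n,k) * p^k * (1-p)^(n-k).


C(10,4) = 210
p^4 = 0.073680
(1-p)^6 = 0.012079
P = 210 * 0.073680 * 0.012079 = 0.1869

P(X=4) = 0.1869


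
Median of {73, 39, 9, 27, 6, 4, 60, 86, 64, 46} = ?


Sorted: 4, 6, 9, 27, 39, 46, 60, 64, 73, 86
n = 10 (even)
Middle values: 39 and 46
Median = (39+46)/2 = 42.5000

Median = 42.5000


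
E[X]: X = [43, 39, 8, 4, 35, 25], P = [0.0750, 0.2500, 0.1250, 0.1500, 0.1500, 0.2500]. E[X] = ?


E[X] = 43*0.0750 + 39*0.2500 + 8*0.1250 + 4*0.1500 + 35*0.1500 + 25*0.2500
= 3.2250 + 9.7500 + 1.0000 + 0.6000 + 5.2500 + 6.2500
= 26.0750

E[X] = 26.0750


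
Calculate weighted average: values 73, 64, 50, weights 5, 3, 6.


Numerator = 73*5 + 64*3 + 50*6 = 857
Denominator = 5 + 3 + 6 = 14
WM = 857/14 = 61.2143

WM = 61.2143


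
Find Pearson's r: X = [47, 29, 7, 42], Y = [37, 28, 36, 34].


Mean X = 31.2500, Mean Y = 33.7500
SD X = 15.465688, SD Y = 3.491060
Cov = 3.062500
r = 3.062500/(15.465688*3.491060) = 0.0567

r = 0.0567


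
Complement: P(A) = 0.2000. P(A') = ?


P(not A) = 1 - 0.2000 = 0.8000

P(not A) = 0.8000


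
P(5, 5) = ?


P(5,5) = 5!/0!
= 120/1
= 120

P(5,5) = 120


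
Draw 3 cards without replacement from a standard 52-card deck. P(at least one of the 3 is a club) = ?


P(at least one) = 1 - P(none)
P(none) = (39/52) × (38/51) × (37/50) = 0.413529
P(at least one) = 1 - 0.413529 = 0.5865

P = 0.5865


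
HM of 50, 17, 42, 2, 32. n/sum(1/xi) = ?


Sum of reciprocals = 1/50 + 1/17 + 1/42 + 1/2 + 1/32 = 0.633883
HM = 5/0.633883 = 7.8879

HM = 7.8879


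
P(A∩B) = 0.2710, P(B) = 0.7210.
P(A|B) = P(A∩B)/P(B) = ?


P(A|B) = 0.2710/0.7210 = 0.3759

P(A|B) = 0.3759


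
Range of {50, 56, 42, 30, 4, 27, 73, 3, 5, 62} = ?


Max = 73, Min = 3
Range = 73 - 3 = 70

Range = 70


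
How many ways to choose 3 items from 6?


C(6,3) = 6!/(3! × 3!)
= 720/(6 × 6)
= 20

C(6,3) = 20


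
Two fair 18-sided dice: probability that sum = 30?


Total outcomes = 18×18 = 324
Favorable (sum = 30): 7
P = 7/324 = 0.0216

P = 0.0216


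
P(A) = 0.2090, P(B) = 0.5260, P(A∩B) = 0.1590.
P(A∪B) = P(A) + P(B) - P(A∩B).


P(A∪B) = 0.2090 + 0.5260 - 0.1590
= 0.7350 - 0.1590
= 0.5760

P(A∪B) = 0.5760


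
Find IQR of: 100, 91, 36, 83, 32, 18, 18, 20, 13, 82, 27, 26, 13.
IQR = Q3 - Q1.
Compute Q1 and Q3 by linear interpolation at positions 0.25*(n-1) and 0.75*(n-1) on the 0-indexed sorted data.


Sorted: 13, 13, 18, 18, 20, 26, 27, 32, 36, 82, 83, 91, 100
Q1 (25th %ile) = 18.0000
Q3 (75th %ile) = 82.0000
IQR = 82.0000 - 18.0000 = 64.0000

IQR = 64.0000


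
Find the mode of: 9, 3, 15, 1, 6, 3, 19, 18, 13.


Frequencies: 1:1, 3:2, 6:1, 9:1, 13:1, 15:1, 18:1, 19:1
Max frequency = 2
Mode = 3

Mode = 3


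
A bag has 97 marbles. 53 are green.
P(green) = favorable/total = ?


P = 53/97 = 0.5464

P = 0.5464


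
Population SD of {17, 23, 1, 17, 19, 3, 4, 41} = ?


Mean = 15.6250
Variance = 152.7344
SD = sqrt(152.7344) = 12.3586

SD = 12.3586


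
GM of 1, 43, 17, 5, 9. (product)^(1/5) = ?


Product = 1 × 43 × 17 × 5 × 9 = 32895
GM = 32895^(1/5) = 8.0062

GM = 8.0062


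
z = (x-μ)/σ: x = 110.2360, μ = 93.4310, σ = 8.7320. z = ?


z = (110.2360 - 93.4310)/8.7320
= 16.8050/8.7320
= 1.9245

z = 1.9245


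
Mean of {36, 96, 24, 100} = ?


Sum = 36 + 96 + 24 + 100 = 256
n = 4
Mean = 256/4 = 64.0000

Mean = 64.0000


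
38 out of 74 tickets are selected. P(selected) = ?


P = 38/74 = 0.5135

P = 0.5135


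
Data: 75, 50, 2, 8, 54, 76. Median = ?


Sorted: 2, 8, 50, 54, 75, 76
n = 6 (even)
Middle values: 50 and 54
Median = (50+54)/2 = 52.0000

Median = 52.0000


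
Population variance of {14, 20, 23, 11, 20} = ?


Mean = 17.6000
Squared deviations: 12.9600, 5.7600, 29.1600, 43.5600, 5.7600
Sum = 97.2000
Variance = 97.2000/5 = 19.4400

Variance = 19.4400


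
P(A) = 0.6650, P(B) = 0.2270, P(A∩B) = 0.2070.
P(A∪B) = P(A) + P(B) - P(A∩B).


P(A∪B) = 0.6650 + 0.2270 - 0.2070
= 0.8920 - 0.2070
= 0.6850

P(A∪B) = 0.6850


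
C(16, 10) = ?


C(16,10) = 16!/(10! × 6!)
= 20922789888000/(3628800 × 720)
= 8008

C(16,10) = 8008


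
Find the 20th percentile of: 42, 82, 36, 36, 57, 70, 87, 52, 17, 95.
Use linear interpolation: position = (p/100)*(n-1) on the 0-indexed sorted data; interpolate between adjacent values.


Sorted: 17, 36, 36, 42, 52, 57, 70, 82, 87, 95
n = 10
Index = 20/100 * 9 = 1.8000
Lower = data[1] = 36, Upper = data[2] = 36
P20 = 36 + 0.8000*(0) = 36.0000

P20 = 36.0000


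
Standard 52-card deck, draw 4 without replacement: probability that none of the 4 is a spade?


P(no spades) = (39/52) × (38/51) × (37/50) × (36/49)
= 0.3038

P = 0.3038


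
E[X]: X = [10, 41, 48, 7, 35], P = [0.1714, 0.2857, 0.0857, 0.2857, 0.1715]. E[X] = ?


E[X] = 10*0.1714 + 41*0.2857 + 48*0.0857 + 7*0.2857 + 35*0.1715
= 1.7140 + 11.7137 + 4.1136 + 1.9999 + 6.0025
= 25.5437

E[X] = 25.5437


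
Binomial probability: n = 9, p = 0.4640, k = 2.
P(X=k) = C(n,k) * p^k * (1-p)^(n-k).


C(9,2) = 36
p^2 = 0.215296
(1-p)^7 = 0.012710
P = 36 * 0.215296 * 0.012710 = 0.0985

P(X=2) = 0.0985


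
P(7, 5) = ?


P(7,5) = 7!/2!
= 5040/2
= 2520

P(7,5) = 2520


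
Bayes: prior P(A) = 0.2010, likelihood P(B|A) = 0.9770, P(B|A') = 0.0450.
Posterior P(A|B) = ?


P(B) = P(B|A)*P(A) + P(B|A')*P(A')
= 0.9770*0.2010 + 0.0450*0.7990
= 0.196377 + 0.035955 = 0.232332
P(A|B) = 0.196377/0.232332 = 0.8452

P(A|B) = 0.8452


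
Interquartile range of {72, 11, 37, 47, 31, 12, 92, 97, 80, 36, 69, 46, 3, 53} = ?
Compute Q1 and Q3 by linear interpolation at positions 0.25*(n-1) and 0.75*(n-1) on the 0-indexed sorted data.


Sorted: 3, 11, 12, 31, 36, 37, 46, 47, 53, 69, 72, 80, 92, 97
Q1 (25th %ile) = 32.2500
Q3 (75th %ile) = 71.2500
IQR = 71.2500 - 32.2500 = 39.0000

IQR = 39.0000


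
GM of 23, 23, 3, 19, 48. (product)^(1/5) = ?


Product = 23 × 23 × 3 × 19 × 48 = 1447344
GM = 1447344^(1/5) = 17.0653

GM = 17.0653


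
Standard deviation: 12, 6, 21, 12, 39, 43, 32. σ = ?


Mean = 23.5714
Variance = 181.3878
SD = sqrt(181.3878) = 13.4680

SD = 13.4680


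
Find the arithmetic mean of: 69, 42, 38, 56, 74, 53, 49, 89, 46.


Sum = 69 + 42 + 38 + 56 + 74 + 53 + 49 + 89 + 46 = 516
n = 9
Mean = 516/9 = 57.3333

Mean = 57.3333


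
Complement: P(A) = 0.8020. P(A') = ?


P(not A) = 1 - 0.8020 = 0.1980

P(not A) = 0.1980


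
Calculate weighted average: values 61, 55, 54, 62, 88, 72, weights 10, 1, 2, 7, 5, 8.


Numerator = 61*10 + 55*1 + 54*2 + 62*7 + 88*5 + 72*8 = 2223
Denominator = 10 + 1 + 2 + 7 + 5 + 8 = 33
WM = 2223/33 = 67.3636

WM = 67.3636


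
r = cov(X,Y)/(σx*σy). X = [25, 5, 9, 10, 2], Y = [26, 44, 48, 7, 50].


Mean X = 10.2000, Mean Y = 35.0000
SD X = 7.934734, SD Y = 16.370706
Cov = -62.600000
r = -62.600000/(7.934734*16.370706) = -0.4819

r = -0.4819


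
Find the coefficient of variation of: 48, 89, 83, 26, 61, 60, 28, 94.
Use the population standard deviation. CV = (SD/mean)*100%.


Mean = 61.1250
SD = 24.5990
CV = (24.5990/61.1250)*100 = 40.2437%

CV = 40.2437%


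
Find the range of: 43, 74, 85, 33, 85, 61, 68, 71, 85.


Max = 85, Min = 33
Range = 85 - 33 = 52

Range = 52


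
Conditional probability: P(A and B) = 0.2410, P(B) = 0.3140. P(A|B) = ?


P(A|B) = 0.2410/0.3140 = 0.7675

P(A|B) = 0.7675


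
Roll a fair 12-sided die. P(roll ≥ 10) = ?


Favorable outcomes (roll ≥ 10): 3
Total outcomes = 12
P = 3/12 = 0.2500

P = 0.2500


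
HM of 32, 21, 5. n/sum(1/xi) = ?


Sum of reciprocals = 1/32 + 1/21 + 1/5 = 0.278869
HM = 3/0.278869 = 10.7577

HM = 10.7577


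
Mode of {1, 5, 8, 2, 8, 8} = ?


Frequencies: 1:1, 2:1, 5:1, 8:3
Max frequency = 3
Mode = 8

Mode = 8


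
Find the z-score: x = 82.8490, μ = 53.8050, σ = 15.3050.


z = (82.8490 - 53.8050)/15.3050
= 29.0440/15.3050
= 1.8977

z = 1.8977


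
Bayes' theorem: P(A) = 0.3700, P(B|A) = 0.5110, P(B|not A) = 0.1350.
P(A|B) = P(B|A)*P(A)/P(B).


P(B) = P(B|A)*P(A) + P(B|A')*P(A')
= 0.5110*0.3700 + 0.1350*0.6300
= 0.189070 + 0.085050 = 0.274120
P(A|B) = 0.189070/0.274120 = 0.6897

P(A|B) = 0.6897


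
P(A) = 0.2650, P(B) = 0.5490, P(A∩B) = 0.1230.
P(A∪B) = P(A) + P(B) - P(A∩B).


P(A∪B) = 0.2650 + 0.5490 - 0.1230
= 0.8140 - 0.1230
= 0.6910

P(A∪B) = 0.6910


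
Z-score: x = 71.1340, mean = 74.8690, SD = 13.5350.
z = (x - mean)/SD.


z = (71.1340 - 74.8690)/13.5350
= -3.7350/13.5350
= -0.2760

z = -0.2760


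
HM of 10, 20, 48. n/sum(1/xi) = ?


Sum of reciprocals = 1/10 + 1/20 + 1/48 = 0.170833
HM = 3/0.170833 = 17.5610

HM = 17.5610


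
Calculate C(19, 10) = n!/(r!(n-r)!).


C(19,10) = 19!/(10! × 9!)
= 121645100408832000/(3628800 × 362880)
= 92378

C(19,10) = 92378


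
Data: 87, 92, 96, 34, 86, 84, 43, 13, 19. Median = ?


Sorted: 13, 19, 34, 43, 84, 86, 87, 92, 96
n = 9 (odd)
Middle value = 84

Median = 84


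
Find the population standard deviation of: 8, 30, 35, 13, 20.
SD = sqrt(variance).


Mean = 21.2000
Variance = 102.1600
SD = sqrt(102.1600) = 10.1074

SD = 10.1074


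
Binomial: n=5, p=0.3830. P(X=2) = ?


C(5,2) = 10
p^2 = 0.146689
(1-p)^3 = 0.234885
P = 10 * 0.146689 * 0.234885 = 0.3446

P(X=2) = 0.3446


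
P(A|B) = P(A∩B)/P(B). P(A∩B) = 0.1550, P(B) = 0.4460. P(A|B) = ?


P(A|B) = 0.1550/0.4460 = 0.3475

P(A|B) = 0.3475


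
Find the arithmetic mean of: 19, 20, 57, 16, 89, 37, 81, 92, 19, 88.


Sum = 19 + 20 + 57 + 16 + 89 + 37 + 81 + 92 + 19 + 88 = 518
n = 10
Mean = 518/10 = 51.8000

Mean = 51.8000


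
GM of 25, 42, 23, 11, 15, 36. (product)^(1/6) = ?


Product = 25 × 42 × 23 × 11 × 15 × 36 = 143451000
GM = 143451000^(1/6) = 22.8797

GM = 22.8797


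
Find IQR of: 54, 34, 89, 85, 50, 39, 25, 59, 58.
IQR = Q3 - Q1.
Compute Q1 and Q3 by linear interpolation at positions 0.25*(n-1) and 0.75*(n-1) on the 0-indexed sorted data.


Sorted: 25, 34, 39, 50, 54, 58, 59, 85, 89
Q1 (25th %ile) = 39.0000
Q3 (75th %ile) = 59.0000
IQR = 59.0000 - 39.0000 = 20.0000

IQR = 20.0000


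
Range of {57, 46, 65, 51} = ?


Max = 65, Min = 46
Range = 65 - 46 = 19

Range = 19


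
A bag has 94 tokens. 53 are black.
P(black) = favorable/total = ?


P = 53/94 = 0.5638

P = 0.5638


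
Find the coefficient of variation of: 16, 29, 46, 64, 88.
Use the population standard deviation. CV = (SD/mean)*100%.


Mean = 48.6000
SD = 25.4684
CV = (25.4684/48.6000)*100 = 52.4041%

CV = 52.4041%


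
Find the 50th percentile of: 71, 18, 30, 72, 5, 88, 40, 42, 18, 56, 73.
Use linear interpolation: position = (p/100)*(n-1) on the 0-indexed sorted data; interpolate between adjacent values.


Sorted: 5, 18, 18, 30, 40, 42, 56, 71, 72, 73, 88
n = 11
Index = 50/100 * 10 = 5.0000
Lower = data[5] = 42, Upper = data[6] = 56
P50 = 42 + 0*(14) = 42.0000

P50 = 42.0000


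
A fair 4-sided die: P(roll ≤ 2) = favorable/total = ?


Favorable outcomes (roll ≤ 2): 2
Total outcomes = 4
P = 2/4 = 0.5000

P = 0.5000


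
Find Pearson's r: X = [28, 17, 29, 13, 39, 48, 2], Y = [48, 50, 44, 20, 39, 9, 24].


Mean X = 25.1429, Mean Y = 33.4286
SD X = 14.574229, SD Y = 14.617574
Cov = -21.775510
r = -21.775510/(14.574229*14.617574) = -0.1022

r = -0.1022


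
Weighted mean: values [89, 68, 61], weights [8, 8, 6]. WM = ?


Numerator = 89*8 + 68*8 + 61*6 = 1622
Denominator = 8 + 8 + 6 = 22
WM = 1622/22 = 73.7273

WM = 73.7273


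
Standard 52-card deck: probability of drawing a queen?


4 queens in 52 cards
P = 4/52 = 0.0769

P = 0.0769


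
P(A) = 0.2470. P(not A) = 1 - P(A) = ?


P(not A) = 1 - 0.2470 = 0.7530

P(not A) = 0.7530


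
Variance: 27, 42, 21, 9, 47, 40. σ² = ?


Mean = 31.0000
Squared deviations: 16.0000, 121.0000, 100.0000, 484.0000, 256.0000, 81.0000
Sum = 1058.0000
Variance = 1058.0000/6 = 176.3333

Variance = 176.3333


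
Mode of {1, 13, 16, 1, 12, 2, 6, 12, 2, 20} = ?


Frequencies: 1:2, 2:2, 6:1, 12:2, 13:1, 16:1, 20:1
Max frequency = 2
Mode = 1, 2, 12

Mode = 1, 2, 12


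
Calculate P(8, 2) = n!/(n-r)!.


P(8,2) = 8!/6!
= 40320/720
= 56

P(8,2) = 56


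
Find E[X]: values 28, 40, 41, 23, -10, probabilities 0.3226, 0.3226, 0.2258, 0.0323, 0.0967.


E[X] = 28*0.3226 + 40*0.3226 + 41*0.2258 + 23*0.0323 - 10*0.0967
= 9.0328 + 12.9040 + 9.2578 + 0.7429 - 0.9670
= 30.9705

E[X] = 30.9705


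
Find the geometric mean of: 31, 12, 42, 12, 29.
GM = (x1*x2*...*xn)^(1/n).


Product = 31 × 12 × 42 × 12 × 29 = 5437152
GM = 5437152^(1/5) = 22.2369

GM = 22.2369


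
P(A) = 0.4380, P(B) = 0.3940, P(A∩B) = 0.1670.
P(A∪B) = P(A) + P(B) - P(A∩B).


P(A∪B) = 0.4380 + 0.3940 - 0.1670
= 0.8320 - 0.1670
= 0.6650

P(A∪B) = 0.6650


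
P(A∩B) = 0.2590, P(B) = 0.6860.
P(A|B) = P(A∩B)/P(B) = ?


P(A|B) = 0.2590/0.6860 = 0.3776

P(A|B) = 0.3776


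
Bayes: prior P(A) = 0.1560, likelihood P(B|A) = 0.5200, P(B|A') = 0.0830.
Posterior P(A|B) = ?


P(B) = P(B|A)*P(A) + P(B|A')*P(A')
= 0.5200*0.1560 + 0.0830*0.8440
= 0.081120 + 0.070052 = 0.151172
P(A|B) = 0.081120/0.151172 = 0.5366

P(A|B) = 0.5366


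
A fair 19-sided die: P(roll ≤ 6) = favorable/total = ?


Favorable outcomes (roll ≤ 6): 6
Total outcomes = 19
P = 6/19 = 0.3158

P = 0.3158


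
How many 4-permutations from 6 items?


P(6,4) = 6!/2!
= 720/2
= 360

P(6,4) = 360


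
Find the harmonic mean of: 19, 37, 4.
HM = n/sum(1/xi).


Sum of reciprocals = 1/19 + 1/37 + 1/4 = 0.329659
HM = 3/0.329659 = 9.1003

HM = 9.1003


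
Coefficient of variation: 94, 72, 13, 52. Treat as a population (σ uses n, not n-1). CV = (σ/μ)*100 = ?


Mean = 57.7500
SD = 29.8025
CV = (29.8025/57.7500)*100 = 51.6060%

CV = 51.6060%


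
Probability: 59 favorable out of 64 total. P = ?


P = 59/64 = 0.9219

P = 0.9219


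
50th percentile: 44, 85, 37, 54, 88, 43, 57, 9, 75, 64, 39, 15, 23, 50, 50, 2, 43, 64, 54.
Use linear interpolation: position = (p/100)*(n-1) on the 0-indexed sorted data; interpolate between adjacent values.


Sorted: 2, 9, 15, 23, 37, 39, 43, 43, 44, 50, 50, 54, 54, 57, 64, 64, 75, 85, 88
n = 19
Index = 50/100 * 18 = 9.0000
Lower = data[9] = 50, Upper = data[10] = 50
P50 = 50 + 0*(0) = 50.0000

P50 = 50.0000


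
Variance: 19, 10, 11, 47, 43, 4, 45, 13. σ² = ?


Mean = 24.0000
Squared deviations: 25.0000, 196.0000, 169.0000, 529.0000, 361.0000, 400.0000, 441.0000, 121.0000
Sum = 2242.0000
Variance = 2242.0000/8 = 280.2500

Variance = 280.2500


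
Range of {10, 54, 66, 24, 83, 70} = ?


Max = 83, Min = 10
Range = 83 - 10 = 73

Range = 73


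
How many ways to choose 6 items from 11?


C(11,6) = 11!/(6! × 5!)
= 39916800/(720 × 120)
= 462

C(11,6) = 462


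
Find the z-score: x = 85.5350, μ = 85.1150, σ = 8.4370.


z = (85.5350 - 85.1150)/8.4370
= 0.4200/8.4370
= 0.0498

z = 0.0498


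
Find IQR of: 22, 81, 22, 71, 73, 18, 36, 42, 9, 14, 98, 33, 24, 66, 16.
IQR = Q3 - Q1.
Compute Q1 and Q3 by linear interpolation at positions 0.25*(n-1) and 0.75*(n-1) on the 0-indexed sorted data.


Sorted: 9, 14, 16, 18, 22, 22, 24, 33, 36, 42, 66, 71, 73, 81, 98
Q1 (25th %ile) = 20.0000
Q3 (75th %ile) = 68.5000
IQR = 68.5000 - 20.0000 = 48.5000

IQR = 48.5000


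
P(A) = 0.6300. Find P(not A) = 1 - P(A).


P(not A) = 1 - 0.6300 = 0.3700

P(not A) = 0.3700


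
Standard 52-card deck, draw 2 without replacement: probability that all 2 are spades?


P(all spades) = (13/52) × (12/51)
= 0.0588

P = 0.0588


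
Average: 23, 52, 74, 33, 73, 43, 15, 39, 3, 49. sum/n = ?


Sum = 23 + 52 + 74 + 33 + 73 + 43 + 15 + 39 + 3 + 49 = 404
n = 10
Mean = 404/10 = 40.4000

Mean = 40.4000


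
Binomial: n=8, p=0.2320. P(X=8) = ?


C(8,8) = 1
p^8 = 8.392742e-06
(1-p)^0 = 1.000000
P = 1 * 8.392742e-06 * 1.000000 = 8.3927e-06

P(X=8) = 8.3927e-06


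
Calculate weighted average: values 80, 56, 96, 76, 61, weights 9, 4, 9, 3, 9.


Numerator = 80*9 + 56*4 + 96*9 + 76*3 + 61*9 = 2585
Denominator = 9 + 4 + 9 + 3 + 9 = 34
WM = 2585/34 = 76.0294

WM = 76.0294


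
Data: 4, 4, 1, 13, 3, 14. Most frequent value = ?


Frequencies: 1:1, 3:1, 4:2, 13:1, 14:1
Max frequency = 2
Mode = 4

Mode = 4


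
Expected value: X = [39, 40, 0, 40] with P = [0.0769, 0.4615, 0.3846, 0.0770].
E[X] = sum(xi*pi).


E[X] = 39*0.0769 + 40*0.4615 + 0*0.3846 + 40*0.0770
= 2.9991 + 18.4600 + 0 + 3.0800
= 24.5391

E[X] = 24.5391


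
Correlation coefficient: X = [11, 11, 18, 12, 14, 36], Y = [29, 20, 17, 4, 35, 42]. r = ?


Mean X = 17.0000, Mean Y = 24.5000
SD X = 8.831761, SD Y = 12.473305
Cov = 66.000000
r = 66.000000/(8.831761*12.473305) = 0.5991

r = 0.5991


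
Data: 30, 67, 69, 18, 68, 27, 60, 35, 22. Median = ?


Sorted: 18, 22, 27, 30, 35, 60, 67, 68, 69
n = 9 (odd)
Middle value = 35

Median = 35


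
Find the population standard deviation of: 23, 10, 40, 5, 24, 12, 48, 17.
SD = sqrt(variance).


Mean = 22.3750
Variance = 195.2344
SD = sqrt(195.2344) = 13.9726

SD = 13.9726


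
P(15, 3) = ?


P(15,3) = 15!/12!
= 1307674368000/479001600
= 2730

P(15,3) = 2730


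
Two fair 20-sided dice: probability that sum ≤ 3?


Total outcomes = 20×20 = 400
Favorable (sum ≤ 3): 3
P = 3/400 = 0.0075

P = 0.0075


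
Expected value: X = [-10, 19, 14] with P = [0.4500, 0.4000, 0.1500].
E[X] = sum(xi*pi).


E[X] = -10*0.4500 + 19*0.4000 + 14*0.1500
= -4.5000 + 7.6000 + 2.1000
= 5.2000

E[X] = 5.2000


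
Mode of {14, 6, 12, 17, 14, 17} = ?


Frequencies: 6:1, 12:1, 14:2, 17:2
Max frequency = 2
Mode = 14, 17

Mode = 14, 17


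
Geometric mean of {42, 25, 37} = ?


Product = 42 × 25 × 37 = 38850
GM = 38850^(1/3) = 33.8686

GM = 33.8686


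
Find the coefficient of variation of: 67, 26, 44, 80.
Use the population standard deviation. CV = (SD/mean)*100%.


Mean = 54.2500
SD = 20.7891
CV = (20.7891/54.2500)*100 = 38.3210%

CV = 38.3210%


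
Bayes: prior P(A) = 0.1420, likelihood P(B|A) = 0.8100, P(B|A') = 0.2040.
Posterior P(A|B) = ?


P(B) = P(B|A)*P(A) + P(B|A')*P(A')
= 0.8100*0.1420 + 0.2040*0.8580
= 0.115020 + 0.175032 = 0.290052
P(A|B) = 0.115020/0.290052 = 0.3965

P(A|B) = 0.3965


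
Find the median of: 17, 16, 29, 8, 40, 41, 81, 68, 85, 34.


Sorted: 8, 16, 17, 29, 34, 40, 41, 68, 81, 85
n = 10 (even)
Middle values: 34 and 40
Median = (34+40)/2 = 37.0000

Median = 37.0000


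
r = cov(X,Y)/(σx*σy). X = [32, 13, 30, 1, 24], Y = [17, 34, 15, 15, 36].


Mean X = 20.0000, Mean Y = 23.4000
SD X = 11.575837, SD Y = 9.520504
Cov = -5.000000
r = -5.000000/(11.575837*9.520504) = -0.0454

r = -0.0454


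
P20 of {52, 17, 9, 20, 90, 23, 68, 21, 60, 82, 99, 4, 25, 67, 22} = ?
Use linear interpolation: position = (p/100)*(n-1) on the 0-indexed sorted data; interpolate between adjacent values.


Sorted: 4, 9, 17, 20, 21, 22, 23, 25, 52, 60, 67, 68, 82, 90, 99
n = 15
Index = 20/100 * 14 = 2.8000
Lower = data[2] = 17, Upper = data[3] = 20
P20 = 17 + 0.8000*(3) = 19.4000

P20 = 19.4000


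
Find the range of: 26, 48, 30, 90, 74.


Max = 90, Min = 26
Range = 90 - 26 = 64

Range = 64


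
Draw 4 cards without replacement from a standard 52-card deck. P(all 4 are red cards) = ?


P(all red cards) = (26/52) × (25/51) × (24/50) × (23/49)
= 0.0552

P = 0.0552


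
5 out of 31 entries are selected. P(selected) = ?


P = 5/31 = 0.1613

P = 0.1613


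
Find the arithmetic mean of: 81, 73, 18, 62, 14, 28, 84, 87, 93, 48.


Sum = 81 + 73 + 18 + 62 + 14 + 28 + 84 + 87 + 93 + 48 = 588
n = 10
Mean = 588/10 = 58.8000

Mean = 58.8000


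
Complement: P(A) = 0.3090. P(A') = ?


P(not A) = 1 - 0.3090 = 0.6910

P(not A) = 0.6910


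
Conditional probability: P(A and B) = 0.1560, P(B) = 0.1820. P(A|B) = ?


P(A|B) = 0.1560/0.1820 = 0.8571

P(A|B) = 0.8571


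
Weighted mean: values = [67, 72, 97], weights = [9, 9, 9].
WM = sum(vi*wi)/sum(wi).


Numerator = 67*9 + 72*9 + 97*9 = 2124
Denominator = 9 + 9 + 9 = 27
WM = 2124/27 = 78.6667

WM = 78.6667


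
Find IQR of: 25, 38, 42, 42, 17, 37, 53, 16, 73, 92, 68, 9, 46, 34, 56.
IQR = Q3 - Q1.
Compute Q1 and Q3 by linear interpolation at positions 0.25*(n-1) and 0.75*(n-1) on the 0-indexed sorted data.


Sorted: 9, 16, 17, 25, 34, 37, 38, 42, 42, 46, 53, 56, 68, 73, 92
Q1 (25th %ile) = 29.5000
Q3 (75th %ile) = 54.5000
IQR = 54.5000 - 29.5000 = 25.0000

IQR = 25.0000


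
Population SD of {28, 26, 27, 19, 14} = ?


Mean = 22.8000
Variance = 29.3600
SD = sqrt(29.3600) = 5.4185

SD = 5.4185


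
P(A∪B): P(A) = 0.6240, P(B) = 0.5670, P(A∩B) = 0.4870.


P(A∪B) = 0.6240 + 0.5670 - 0.4870
= 1.1910 - 0.4870
= 0.7040

P(A∪B) = 0.7040


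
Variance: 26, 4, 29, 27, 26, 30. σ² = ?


Mean = 23.6667
Squared deviations: 5.4444, 386.7778, 28.4444, 11.1111, 5.4444, 40.1111
Sum = 477.3333
Variance = 477.3333/6 = 79.5556

Variance = 79.5556


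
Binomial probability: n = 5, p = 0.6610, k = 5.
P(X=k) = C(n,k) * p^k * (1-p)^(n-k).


C(5,5) = 1
p^5 = 0.126185
(1-p)^0 = 1.000000
P = 1 * 0.126185 * 1.000000 = 0.1262

P(X=5) = 0.1262


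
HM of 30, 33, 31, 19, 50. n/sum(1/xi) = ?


Sum of reciprocals = 1/30 + 1/33 + 1/31 + 1/19 + 1/50 = 0.168526
HM = 5/0.168526 = 29.6690

HM = 29.6690


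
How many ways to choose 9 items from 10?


C(10,9) = 10!/(9! × 1!)
= 3628800/(362880 × 1)
= 10

C(10,9) = 10


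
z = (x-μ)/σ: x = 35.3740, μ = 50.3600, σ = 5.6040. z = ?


z = (35.3740 - 50.3600)/5.6040
= -14.9860/5.6040
= -2.6742

z = -2.6742


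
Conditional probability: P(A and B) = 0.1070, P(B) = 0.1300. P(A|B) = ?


P(A|B) = 0.1070/0.1300 = 0.8231

P(A|B) = 0.8231


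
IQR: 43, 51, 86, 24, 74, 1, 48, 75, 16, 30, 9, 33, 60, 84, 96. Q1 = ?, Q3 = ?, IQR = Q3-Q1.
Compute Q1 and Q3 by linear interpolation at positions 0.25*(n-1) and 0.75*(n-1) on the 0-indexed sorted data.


Sorted: 1, 9, 16, 24, 30, 33, 43, 48, 51, 60, 74, 75, 84, 86, 96
Q1 (25th %ile) = 27.0000
Q3 (75th %ile) = 74.5000
IQR = 74.5000 - 27.0000 = 47.5000

IQR = 47.5000


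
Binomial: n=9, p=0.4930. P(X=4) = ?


C(9,4) = 126
p^4 = 0.059073
(1-p)^5 = 0.033500
P = 126 * 0.059073 * 0.033500 = 0.2493

P(X=4) = 0.2493


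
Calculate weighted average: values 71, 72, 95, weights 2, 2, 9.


Numerator = 71*2 + 72*2 + 95*9 = 1141
Denominator = 2 + 2 + 9 = 13
WM = 1141/13 = 87.7692

WM = 87.7692


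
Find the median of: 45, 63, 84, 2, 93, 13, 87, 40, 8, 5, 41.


Sorted: 2, 5, 8, 13, 40, 41, 45, 63, 84, 87, 93
n = 11 (odd)
Middle value = 41

Median = 41


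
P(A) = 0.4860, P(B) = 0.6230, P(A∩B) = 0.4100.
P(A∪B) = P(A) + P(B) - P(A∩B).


P(A∪B) = 0.4860 + 0.6230 - 0.4100
= 1.1090 - 0.4100
= 0.6990

P(A∪B) = 0.6990


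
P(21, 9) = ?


P(21,9) = 21!/12!
= 51090942171709440000/479001600
= 106661318400

P(21,9) = 106661318400


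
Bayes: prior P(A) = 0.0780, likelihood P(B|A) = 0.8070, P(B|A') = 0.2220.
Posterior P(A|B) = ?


P(B) = P(B|A)*P(A) + P(B|A')*P(A')
= 0.8070*0.0780 + 0.2220*0.9220
= 0.062946 + 0.204684 = 0.267630
P(A|B) = 0.062946/0.267630 = 0.2352

P(A|B) = 0.2352


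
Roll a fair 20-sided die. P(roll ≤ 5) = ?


Favorable outcomes (roll ≤ 5): 5
Total outcomes = 20
P = 5/20 = 0.2500

P = 0.2500


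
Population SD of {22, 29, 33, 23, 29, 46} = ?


Mean = 30.3333
Variance = 63.2222
SD = sqrt(63.2222) = 7.9512

SD = 7.9512


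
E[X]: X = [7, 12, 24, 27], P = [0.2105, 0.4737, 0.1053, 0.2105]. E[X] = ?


E[X] = 7*0.2105 + 12*0.4737 + 24*0.1053 + 27*0.2105
= 1.4735 + 5.6844 + 2.5272 + 5.6835
= 15.3686

E[X] = 15.3686


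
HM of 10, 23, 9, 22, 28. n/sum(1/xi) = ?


Sum of reciprocals = 1/10 + 1/23 + 1/9 + 1/22 + 1/28 = 0.335758
HM = 5/0.335758 = 14.8917

HM = 14.8917


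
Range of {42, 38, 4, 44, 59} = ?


Max = 59, Min = 4
Range = 59 - 4 = 55

Range = 55


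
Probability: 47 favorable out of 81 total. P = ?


P = 47/81 = 0.5802

P = 0.5802


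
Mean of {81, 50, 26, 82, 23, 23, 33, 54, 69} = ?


Sum = 81 + 50 + 26 + 82 + 23 + 23 + 33 + 54 + 69 = 441
n = 9
Mean = 441/9 = 49.0000

Mean = 49.0000


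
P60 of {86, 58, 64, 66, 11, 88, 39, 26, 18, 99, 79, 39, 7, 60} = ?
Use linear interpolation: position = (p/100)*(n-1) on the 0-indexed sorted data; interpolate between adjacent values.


Sorted: 7, 11, 18, 26, 39, 39, 58, 60, 64, 66, 79, 86, 88, 99
n = 14
Index = 60/100 * 13 = 7.8000
Lower = data[7] = 60, Upper = data[8] = 64
P60 = 60 + 0.8000*(4) = 63.2000

P60 = 63.2000


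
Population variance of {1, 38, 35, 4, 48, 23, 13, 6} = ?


Mean = 21.0000
Squared deviations: 400.0000, 289.0000, 196.0000, 289.0000, 729.0000, 4.0000, 64.0000, 225.0000
Sum = 2196.0000
Variance = 2196.0000/8 = 274.5000

Variance = 274.5000


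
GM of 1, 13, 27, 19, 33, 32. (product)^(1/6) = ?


Product = 1 × 13 × 27 × 19 × 33 × 32 = 7042464
GM = 7042464^(1/6) = 13.8448

GM = 13.8448


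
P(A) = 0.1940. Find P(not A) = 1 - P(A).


P(not A) = 1 - 0.1940 = 0.8060

P(not A) = 0.8060


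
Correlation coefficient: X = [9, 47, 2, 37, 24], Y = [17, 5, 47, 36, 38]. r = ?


Mean X = 23.8000, Mean Y = 28.6000
SD X = 16.773789, SD Y = 15.317963
Cov = -135.480000
r = -135.480000/(16.773789*15.317963) = -0.5273

r = -0.5273


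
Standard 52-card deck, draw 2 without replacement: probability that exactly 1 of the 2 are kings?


Hypergeometric: P(X=1) = C(4,1)·C(48,1) / C(52,2)
= 4 × 48 / 1326
= 192/1326 = 0.1448

P = 0.1448


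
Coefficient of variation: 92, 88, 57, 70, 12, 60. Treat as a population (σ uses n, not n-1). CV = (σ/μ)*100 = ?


Mean = 63.1667
SD = 26.3339
CV = (26.3339/63.1667)*100 = 41.6895%

CV = 41.6895%


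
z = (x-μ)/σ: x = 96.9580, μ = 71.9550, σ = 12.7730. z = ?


z = (96.9580 - 71.9550)/12.7730
= 25.0030/12.7730
= 1.9575

z = 1.9575


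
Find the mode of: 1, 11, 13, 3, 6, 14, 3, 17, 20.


Frequencies: 1:1, 3:2, 6:1, 11:1, 13:1, 14:1, 17:1, 20:1
Max frequency = 2
Mode = 3

Mode = 3


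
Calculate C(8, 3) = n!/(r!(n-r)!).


C(8,3) = 8!/(3! × 5!)
= 40320/(6 × 120)
= 56

C(8,3) = 56


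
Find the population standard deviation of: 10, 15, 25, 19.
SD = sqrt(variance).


Mean = 17.2500
Variance = 30.1875
SD = sqrt(30.1875) = 5.4943

SD = 5.4943


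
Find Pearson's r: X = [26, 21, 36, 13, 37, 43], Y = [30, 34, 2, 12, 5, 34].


Mean X = 29.3333, Mean Y = 19.5000
SD X = 10.306417, SD Y = 13.561588
Cov = -10.500000
r = -10.500000/(10.306417*13.561588) = -0.0751

r = -0.0751


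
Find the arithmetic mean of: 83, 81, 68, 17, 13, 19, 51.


Sum = 83 + 81 + 68 + 17 + 13 + 19 + 51 = 332
n = 7
Mean = 332/7 = 47.4286

Mean = 47.4286


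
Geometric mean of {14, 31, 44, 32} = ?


Product = 14 × 31 × 44 × 32 = 611072
GM = 611072^(1/4) = 27.9591

GM = 27.9591


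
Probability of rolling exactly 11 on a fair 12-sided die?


Favorable outcomes (roll = 11): 1
Total outcomes = 12
P = 1/12 = 0.0833

P = 0.0833


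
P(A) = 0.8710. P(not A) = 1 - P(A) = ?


P(not A) = 1 - 0.8710 = 0.1290

P(not A) = 0.1290


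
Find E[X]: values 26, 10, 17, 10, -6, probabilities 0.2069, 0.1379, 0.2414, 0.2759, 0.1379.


E[X] = 26*0.2069 + 10*0.1379 + 17*0.2414 + 10*0.2759 - 6*0.1379
= 5.3794 + 1.3790 + 4.1038 + 2.7590 - 0.8274
= 12.7938

E[X] = 12.7938


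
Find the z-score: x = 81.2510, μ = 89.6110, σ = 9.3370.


z = (81.2510 - 89.6110)/9.3370
= -8.3600/9.3370
= -0.8954

z = -0.8954


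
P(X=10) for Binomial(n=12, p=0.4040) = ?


C(12,10) = 66
p^10 = 0.000116
(1-p)^2 = 0.355216
P = 66 * 0.000116 * 0.355216 = 0.0027

P(X=10) = 0.0027


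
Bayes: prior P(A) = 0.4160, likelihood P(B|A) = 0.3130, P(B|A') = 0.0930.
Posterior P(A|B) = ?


P(B) = P(B|A)*P(A) + P(B|A')*P(A')
= 0.3130*0.4160 + 0.0930*0.5840
= 0.130208 + 0.054312 = 0.184520
P(A|B) = 0.130208/0.184520 = 0.7057

P(A|B) = 0.7057


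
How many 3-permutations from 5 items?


P(5,3) = 5!/2!
= 120/2
= 60

P(5,3) = 60
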